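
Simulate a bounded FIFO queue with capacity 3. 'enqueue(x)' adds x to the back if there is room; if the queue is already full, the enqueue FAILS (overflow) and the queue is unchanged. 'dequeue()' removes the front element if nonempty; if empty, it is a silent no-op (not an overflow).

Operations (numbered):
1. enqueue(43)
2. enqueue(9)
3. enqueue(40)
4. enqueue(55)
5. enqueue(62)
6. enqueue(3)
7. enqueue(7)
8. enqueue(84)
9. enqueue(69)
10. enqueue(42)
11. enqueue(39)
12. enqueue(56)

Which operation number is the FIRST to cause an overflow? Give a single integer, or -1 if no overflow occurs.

Answer: 4

Derivation:
1. enqueue(43): size=1
2. enqueue(9): size=2
3. enqueue(40): size=3
4. enqueue(55): size=3=cap → OVERFLOW (fail)
5. enqueue(62): size=3=cap → OVERFLOW (fail)
6. enqueue(3): size=3=cap → OVERFLOW (fail)
7. enqueue(7): size=3=cap → OVERFLOW (fail)
8. enqueue(84): size=3=cap → OVERFLOW (fail)
9. enqueue(69): size=3=cap → OVERFLOW (fail)
10. enqueue(42): size=3=cap → OVERFLOW (fail)
11. enqueue(39): size=3=cap → OVERFLOW (fail)
12. enqueue(56): size=3=cap → OVERFLOW (fail)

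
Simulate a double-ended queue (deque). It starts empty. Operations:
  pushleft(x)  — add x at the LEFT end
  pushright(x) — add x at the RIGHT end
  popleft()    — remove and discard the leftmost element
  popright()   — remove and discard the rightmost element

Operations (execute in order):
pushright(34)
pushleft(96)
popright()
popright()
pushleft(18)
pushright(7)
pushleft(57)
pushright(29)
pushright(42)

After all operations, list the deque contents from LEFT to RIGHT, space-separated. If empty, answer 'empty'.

Answer: 57 18 7 29 42

Derivation:
pushright(34): [34]
pushleft(96): [96, 34]
popright(): [96]
popright(): []
pushleft(18): [18]
pushright(7): [18, 7]
pushleft(57): [57, 18, 7]
pushright(29): [57, 18, 7, 29]
pushright(42): [57, 18, 7, 29, 42]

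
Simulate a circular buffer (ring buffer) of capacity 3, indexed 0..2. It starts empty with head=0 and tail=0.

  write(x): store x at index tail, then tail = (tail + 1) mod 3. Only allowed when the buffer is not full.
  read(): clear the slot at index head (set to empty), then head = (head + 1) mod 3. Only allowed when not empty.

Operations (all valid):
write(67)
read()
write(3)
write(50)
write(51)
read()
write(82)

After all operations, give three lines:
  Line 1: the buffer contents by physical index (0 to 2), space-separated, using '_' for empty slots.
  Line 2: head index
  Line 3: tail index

Answer: 51 82 50
2
2

Derivation:
write(67): buf=[67 _ _], head=0, tail=1, size=1
read(): buf=[_ _ _], head=1, tail=1, size=0
write(3): buf=[_ 3 _], head=1, tail=2, size=1
write(50): buf=[_ 3 50], head=1, tail=0, size=2
write(51): buf=[51 3 50], head=1, tail=1, size=3
read(): buf=[51 _ 50], head=2, tail=1, size=2
write(82): buf=[51 82 50], head=2, tail=2, size=3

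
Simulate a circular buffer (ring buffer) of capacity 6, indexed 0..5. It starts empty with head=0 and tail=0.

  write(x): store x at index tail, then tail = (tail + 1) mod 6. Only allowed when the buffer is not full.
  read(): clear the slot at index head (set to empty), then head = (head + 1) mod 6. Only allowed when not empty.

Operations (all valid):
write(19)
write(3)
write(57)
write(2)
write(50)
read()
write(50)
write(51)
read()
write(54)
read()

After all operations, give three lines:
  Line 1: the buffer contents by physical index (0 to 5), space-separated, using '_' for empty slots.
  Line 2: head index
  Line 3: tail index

write(19): buf=[19 _ _ _ _ _], head=0, tail=1, size=1
write(3): buf=[19 3 _ _ _ _], head=0, tail=2, size=2
write(57): buf=[19 3 57 _ _ _], head=0, tail=3, size=3
write(2): buf=[19 3 57 2 _ _], head=0, tail=4, size=4
write(50): buf=[19 3 57 2 50 _], head=0, tail=5, size=5
read(): buf=[_ 3 57 2 50 _], head=1, tail=5, size=4
write(50): buf=[_ 3 57 2 50 50], head=1, tail=0, size=5
write(51): buf=[51 3 57 2 50 50], head=1, tail=1, size=6
read(): buf=[51 _ 57 2 50 50], head=2, tail=1, size=5
write(54): buf=[51 54 57 2 50 50], head=2, tail=2, size=6
read(): buf=[51 54 _ 2 50 50], head=3, tail=2, size=5

Answer: 51 54 _ 2 50 50
3
2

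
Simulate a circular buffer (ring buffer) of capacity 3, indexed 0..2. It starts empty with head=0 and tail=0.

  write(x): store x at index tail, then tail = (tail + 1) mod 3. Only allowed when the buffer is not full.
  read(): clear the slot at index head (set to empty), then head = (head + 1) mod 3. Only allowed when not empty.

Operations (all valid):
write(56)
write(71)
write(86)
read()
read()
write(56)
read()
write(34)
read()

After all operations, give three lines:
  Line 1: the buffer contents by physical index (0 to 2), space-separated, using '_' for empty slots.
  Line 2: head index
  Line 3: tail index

Answer: _ 34 _
1
2

Derivation:
write(56): buf=[56 _ _], head=0, tail=1, size=1
write(71): buf=[56 71 _], head=0, tail=2, size=2
write(86): buf=[56 71 86], head=0, tail=0, size=3
read(): buf=[_ 71 86], head=1, tail=0, size=2
read(): buf=[_ _ 86], head=2, tail=0, size=1
write(56): buf=[56 _ 86], head=2, tail=1, size=2
read(): buf=[56 _ _], head=0, tail=1, size=1
write(34): buf=[56 34 _], head=0, tail=2, size=2
read(): buf=[_ 34 _], head=1, tail=2, size=1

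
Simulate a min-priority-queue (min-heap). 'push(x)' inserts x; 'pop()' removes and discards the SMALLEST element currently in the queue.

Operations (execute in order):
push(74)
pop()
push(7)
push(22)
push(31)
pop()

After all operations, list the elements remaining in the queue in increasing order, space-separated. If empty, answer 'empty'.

Answer: 22 31

Derivation:
push(74): heap contents = [74]
pop() → 74: heap contents = []
push(7): heap contents = [7]
push(22): heap contents = [7, 22]
push(31): heap contents = [7, 22, 31]
pop() → 7: heap contents = [22, 31]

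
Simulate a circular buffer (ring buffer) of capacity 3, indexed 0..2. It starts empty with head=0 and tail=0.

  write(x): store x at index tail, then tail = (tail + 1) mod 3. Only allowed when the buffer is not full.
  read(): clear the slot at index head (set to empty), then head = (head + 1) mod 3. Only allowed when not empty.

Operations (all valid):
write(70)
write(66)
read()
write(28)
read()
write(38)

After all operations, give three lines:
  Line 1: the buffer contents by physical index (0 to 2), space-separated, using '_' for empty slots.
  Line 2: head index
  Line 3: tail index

Answer: 38 _ 28
2
1

Derivation:
write(70): buf=[70 _ _], head=0, tail=1, size=1
write(66): buf=[70 66 _], head=0, tail=2, size=2
read(): buf=[_ 66 _], head=1, tail=2, size=1
write(28): buf=[_ 66 28], head=1, tail=0, size=2
read(): buf=[_ _ 28], head=2, tail=0, size=1
write(38): buf=[38 _ 28], head=2, tail=1, size=2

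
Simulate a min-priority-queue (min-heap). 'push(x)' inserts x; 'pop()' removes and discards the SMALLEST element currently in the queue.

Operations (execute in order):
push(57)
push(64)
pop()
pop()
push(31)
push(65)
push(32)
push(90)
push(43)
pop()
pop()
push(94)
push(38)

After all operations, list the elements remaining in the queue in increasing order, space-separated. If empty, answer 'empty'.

push(57): heap contents = [57]
push(64): heap contents = [57, 64]
pop() → 57: heap contents = [64]
pop() → 64: heap contents = []
push(31): heap contents = [31]
push(65): heap contents = [31, 65]
push(32): heap contents = [31, 32, 65]
push(90): heap contents = [31, 32, 65, 90]
push(43): heap contents = [31, 32, 43, 65, 90]
pop() → 31: heap contents = [32, 43, 65, 90]
pop() → 32: heap contents = [43, 65, 90]
push(94): heap contents = [43, 65, 90, 94]
push(38): heap contents = [38, 43, 65, 90, 94]

Answer: 38 43 65 90 94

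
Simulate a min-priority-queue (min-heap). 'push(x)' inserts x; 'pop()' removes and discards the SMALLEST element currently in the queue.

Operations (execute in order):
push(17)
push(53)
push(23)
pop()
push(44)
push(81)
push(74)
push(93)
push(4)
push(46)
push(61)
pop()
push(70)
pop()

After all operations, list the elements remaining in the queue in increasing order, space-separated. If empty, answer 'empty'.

push(17): heap contents = [17]
push(53): heap contents = [17, 53]
push(23): heap contents = [17, 23, 53]
pop() → 17: heap contents = [23, 53]
push(44): heap contents = [23, 44, 53]
push(81): heap contents = [23, 44, 53, 81]
push(74): heap contents = [23, 44, 53, 74, 81]
push(93): heap contents = [23, 44, 53, 74, 81, 93]
push(4): heap contents = [4, 23, 44, 53, 74, 81, 93]
push(46): heap contents = [4, 23, 44, 46, 53, 74, 81, 93]
push(61): heap contents = [4, 23, 44, 46, 53, 61, 74, 81, 93]
pop() → 4: heap contents = [23, 44, 46, 53, 61, 74, 81, 93]
push(70): heap contents = [23, 44, 46, 53, 61, 70, 74, 81, 93]
pop() → 23: heap contents = [44, 46, 53, 61, 70, 74, 81, 93]

Answer: 44 46 53 61 70 74 81 93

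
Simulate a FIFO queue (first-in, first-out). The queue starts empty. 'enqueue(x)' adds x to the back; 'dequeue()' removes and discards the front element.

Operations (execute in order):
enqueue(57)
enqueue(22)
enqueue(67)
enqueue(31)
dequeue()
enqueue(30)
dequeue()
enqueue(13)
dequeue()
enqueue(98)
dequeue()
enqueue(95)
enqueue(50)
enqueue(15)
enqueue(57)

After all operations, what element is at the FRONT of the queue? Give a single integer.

Answer: 30

Derivation:
enqueue(57): queue = [57]
enqueue(22): queue = [57, 22]
enqueue(67): queue = [57, 22, 67]
enqueue(31): queue = [57, 22, 67, 31]
dequeue(): queue = [22, 67, 31]
enqueue(30): queue = [22, 67, 31, 30]
dequeue(): queue = [67, 31, 30]
enqueue(13): queue = [67, 31, 30, 13]
dequeue(): queue = [31, 30, 13]
enqueue(98): queue = [31, 30, 13, 98]
dequeue(): queue = [30, 13, 98]
enqueue(95): queue = [30, 13, 98, 95]
enqueue(50): queue = [30, 13, 98, 95, 50]
enqueue(15): queue = [30, 13, 98, 95, 50, 15]
enqueue(57): queue = [30, 13, 98, 95, 50, 15, 57]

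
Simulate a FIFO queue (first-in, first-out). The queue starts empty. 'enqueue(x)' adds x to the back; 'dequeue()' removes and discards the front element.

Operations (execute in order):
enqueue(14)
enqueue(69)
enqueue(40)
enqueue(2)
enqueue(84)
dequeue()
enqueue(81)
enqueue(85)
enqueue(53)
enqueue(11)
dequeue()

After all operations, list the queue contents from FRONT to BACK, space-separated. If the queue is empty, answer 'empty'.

enqueue(14): [14]
enqueue(69): [14, 69]
enqueue(40): [14, 69, 40]
enqueue(2): [14, 69, 40, 2]
enqueue(84): [14, 69, 40, 2, 84]
dequeue(): [69, 40, 2, 84]
enqueue(81): [69, 40, 2, 84, 81]
enqueue(85): [69, 40, 2, 84, 81, 85]
enqueue(53): [69, 40, 2, 84, 81, 85, 53]
enqueue(11): [69, 40, 2, 84, 81, 85, 53, 11]
dequeue(): [40, 2, 84, 81, 85, 53, 11]

Answer: 40 2 84 81 85 53 11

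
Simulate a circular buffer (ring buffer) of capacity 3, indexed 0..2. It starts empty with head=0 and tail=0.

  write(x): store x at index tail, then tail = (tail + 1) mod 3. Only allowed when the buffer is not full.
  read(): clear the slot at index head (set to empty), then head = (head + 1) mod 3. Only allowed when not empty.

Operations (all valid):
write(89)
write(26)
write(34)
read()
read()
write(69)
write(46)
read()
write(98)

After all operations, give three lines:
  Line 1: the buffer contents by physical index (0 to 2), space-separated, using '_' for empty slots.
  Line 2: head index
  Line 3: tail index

Answer: 69 46 98
0
0

Derivation:
write(89): buf=[89 _ _], head=0, tail=1, size=1
write(26): buf=[89 26 _], head=0, tail=2, size=2
write(34): buf=[89 26 34], head=0, tail=0, size=3
read(): buf=[_ 26 34], head=1, tail=0, size=2
read(): buf=[_ _ 34], head=2, tail=0, size=1
write(69): buf=[69 _ 34], head=2, tail=1, size=2
write(46): buf=[69 46 34], head=2, tail=2, size=3
read(): buf=[69 46 _], head=0, tail=2, size=2
write(98): buf=[69 46 98], head=0, tail=0, size=3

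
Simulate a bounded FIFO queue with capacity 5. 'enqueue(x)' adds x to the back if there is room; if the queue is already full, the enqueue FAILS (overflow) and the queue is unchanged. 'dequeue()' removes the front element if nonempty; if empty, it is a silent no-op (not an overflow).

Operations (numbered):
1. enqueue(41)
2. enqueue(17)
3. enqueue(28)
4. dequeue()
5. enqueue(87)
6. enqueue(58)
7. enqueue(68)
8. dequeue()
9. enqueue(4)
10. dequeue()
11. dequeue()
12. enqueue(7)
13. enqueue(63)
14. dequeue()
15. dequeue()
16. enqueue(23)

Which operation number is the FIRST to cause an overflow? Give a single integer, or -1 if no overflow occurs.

1. enqueue(41): size=1
2. enqueue(17): size=2
3. enqueue(28): size=3
4. dequeue(): size=2
5. enqueue(87): size=3
6. enqueue(58): size=4
7. enqueue(68): size=5
8. dequeue(): size=4
9. enqueue(4): size=5
10. dequeue(): size=4
11. dequeue(): size=3
12. enqueue(7): size=4
13. enqueue(63): size=5
14. dequeue(): size=4
15. dequeue(): size=3
16. enqueue(23): size=4

Answer: -1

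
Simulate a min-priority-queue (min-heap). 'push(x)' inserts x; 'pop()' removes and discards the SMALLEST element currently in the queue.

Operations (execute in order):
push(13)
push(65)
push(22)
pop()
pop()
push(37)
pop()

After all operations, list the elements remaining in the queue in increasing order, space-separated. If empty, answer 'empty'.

push(13): heap contents = [13]
push(65): heap contents = [13, 65]
push(22): heap contents = [13, 22, 65]
pop() → 13: heap contents = [22, 65]
pop() → 22: heap contents = [65]
push(37): heap contents = [37, 65]
pop() → 37: heap contents = [65]

Answer: 65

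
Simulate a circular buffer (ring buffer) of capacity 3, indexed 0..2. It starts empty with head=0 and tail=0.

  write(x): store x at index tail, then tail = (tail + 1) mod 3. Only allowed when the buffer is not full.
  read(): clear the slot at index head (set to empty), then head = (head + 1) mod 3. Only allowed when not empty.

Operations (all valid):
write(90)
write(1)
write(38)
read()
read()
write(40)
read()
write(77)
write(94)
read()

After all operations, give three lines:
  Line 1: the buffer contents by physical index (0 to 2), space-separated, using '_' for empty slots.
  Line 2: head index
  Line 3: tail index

write(90): buf=[90 _ _], head=0, tail=1, size=1
write(1): buf=[90 1 _], head=0, tail=2, size=2
write(38): buf=[90 1 38], head=0, tail=0, size=3
read(): buf=[_ 1 38], head=1, tail=0, size=2
read(): buf=[_ _ 38], head=2, tail=0, size=1
write(40): buf=[40 _ 38], head=2, tail=1, size=2
read(): buf=[40 _ _], head=0, tail=1, size=1
write(77): buf=[40 77 _], head=0, tail=2, size=2
write(94): buf=[40 77 94], head=0, tail=0, size=3
read(): buf=[_ 77 94], head=1, tail=0, size=2

Answer: _ 77 94
1
0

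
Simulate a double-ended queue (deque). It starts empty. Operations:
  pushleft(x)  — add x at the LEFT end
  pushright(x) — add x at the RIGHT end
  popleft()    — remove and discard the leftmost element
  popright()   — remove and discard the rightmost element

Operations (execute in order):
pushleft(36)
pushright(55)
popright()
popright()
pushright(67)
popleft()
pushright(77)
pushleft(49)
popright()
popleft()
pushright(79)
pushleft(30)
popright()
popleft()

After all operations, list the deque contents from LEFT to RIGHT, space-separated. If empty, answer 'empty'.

pushleft(36): [36]
pushright(55): [36, 55]
popright(): [36]
popright(): []
pushright(67): [67]
popleft(): []
pushright(77): [77]
pushleft(49): [49, 77]
popright(): [49]
popleft(): []
pushright(79): [79]
pushleft(30): [30, 79]
popright(): [30]
popleft(): []

Answer: empty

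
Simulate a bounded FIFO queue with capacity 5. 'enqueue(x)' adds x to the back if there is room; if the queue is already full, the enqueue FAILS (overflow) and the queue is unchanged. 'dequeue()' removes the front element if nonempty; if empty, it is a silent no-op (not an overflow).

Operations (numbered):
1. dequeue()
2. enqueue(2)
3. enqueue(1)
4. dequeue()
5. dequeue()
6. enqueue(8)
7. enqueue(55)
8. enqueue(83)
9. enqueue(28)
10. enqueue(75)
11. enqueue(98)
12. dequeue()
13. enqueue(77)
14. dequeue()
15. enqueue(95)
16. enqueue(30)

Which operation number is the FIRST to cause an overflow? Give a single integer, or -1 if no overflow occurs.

Answer: 11

Derivation:
1. dequeue(): empty, no-op, size=0
2. enqueue(2): size=1
3. enqueue(1): size=2
4. dequeue(): size=1
5. dequeue(): size=0
6. enqueue(8): size=1
7. enqueue(55): size=2
8. enqueue(83): size=3
9. enqueue(28): size=4
10. enqueue(75): size=5
11. enqueue(98): size=5=cap → OVERFLOW (fail)
12. dequeue(): size=4
13. enqueue(77): size=5
14. dequeue(): size=4
15. enqueue(95): size=5
16. enqueue(30): size=5=cap → OVERFLOW (fail)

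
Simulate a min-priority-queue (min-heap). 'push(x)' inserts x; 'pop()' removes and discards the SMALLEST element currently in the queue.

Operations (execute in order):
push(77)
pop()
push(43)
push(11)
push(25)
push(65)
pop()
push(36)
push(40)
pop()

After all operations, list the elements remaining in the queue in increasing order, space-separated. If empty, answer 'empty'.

Answer: 36 40 43 65

Derivation:
push(77): heap contents = [77]
pop() → 77: heap contents = []
push(43): heap contents = [43]
push(11): heap contents = [11, 43]
push(25): heap contents = [11, 25, 43]
push(65): heap contents = [11, 25, 43, 65]
pop() → 11: heap contents = [25, 43, 65]
push(36): heap contents = [25, 36, 43, 65]
push(40): heap contents = [25, 36, 40, 43, 65]
pop() → 25: heap contents = [36, 40, 43, 65]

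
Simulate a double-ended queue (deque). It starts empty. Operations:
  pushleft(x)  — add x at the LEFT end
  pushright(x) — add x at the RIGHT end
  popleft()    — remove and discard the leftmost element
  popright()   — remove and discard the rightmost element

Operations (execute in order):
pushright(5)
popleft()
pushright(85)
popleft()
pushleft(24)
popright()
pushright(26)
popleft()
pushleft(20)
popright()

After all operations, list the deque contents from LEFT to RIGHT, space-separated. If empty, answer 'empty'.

pushright(5): [5]
popleft(): []
pushright(85): [85]
popleft(): []
pushleft(24): [24]
popright(): []
pushright(26): [26]
popleft(): []
pushleft(20): [20]
popright(): []

Answer: empty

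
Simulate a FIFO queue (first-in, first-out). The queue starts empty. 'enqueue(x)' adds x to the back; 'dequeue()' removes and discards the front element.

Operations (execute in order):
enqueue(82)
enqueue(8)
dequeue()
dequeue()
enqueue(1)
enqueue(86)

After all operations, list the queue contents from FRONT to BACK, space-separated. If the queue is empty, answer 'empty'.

Answer: 1 86

Derivation:
enqueue(82): [82]
enqueue(8): [82, 8]
dequeue(): [8]
dequeue(): []
enqueue(1): [1]
enqueue(86): [1, 86]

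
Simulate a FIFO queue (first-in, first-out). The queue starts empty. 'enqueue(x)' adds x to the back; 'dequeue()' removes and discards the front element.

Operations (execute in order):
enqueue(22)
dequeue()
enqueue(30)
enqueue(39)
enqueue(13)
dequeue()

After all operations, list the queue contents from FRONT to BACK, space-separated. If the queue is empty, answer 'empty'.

enqueue(22): [22]
dequeue(): []
enqueue(30): [30]
enqueue(39): [30, 39]
enqueue(13): [30, 39, 13]
dequeue(): [39, 13]

Answer: 39 13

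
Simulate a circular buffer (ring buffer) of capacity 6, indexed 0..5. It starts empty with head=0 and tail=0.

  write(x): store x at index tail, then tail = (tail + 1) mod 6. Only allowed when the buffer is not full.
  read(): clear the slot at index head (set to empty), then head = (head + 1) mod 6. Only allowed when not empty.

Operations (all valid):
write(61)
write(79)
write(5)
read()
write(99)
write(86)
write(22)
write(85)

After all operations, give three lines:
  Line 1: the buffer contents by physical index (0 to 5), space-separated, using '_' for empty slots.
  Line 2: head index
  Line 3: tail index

Answer: 85 79 5 99 86 22
1
1

Derivation:
write(61): buf=[61 _ _ _ _ _], head=0, tail=1, size=1
write(79): buf=[61 79 _ _ _ _], head=0, tail=2, size=2
write(5): buf=[61 79 5 _ _ _], head=0, tail=3, size=3
read(): buf=[_ 79 5 _ _ _], head=1, tail=3, size=2
write(99): buf=[_ 79 5 99 _ _], head=1, tail=4, size=3
write(86): buf=[_ 79 5 99 86 _], head=1, tail=5, size=4
write(22): buf=[_ 79 5 99 86 22], head=1, tail=0, size=5
write(85): buf=[85 79 5 99 86 22], head=1, tail=1, size=6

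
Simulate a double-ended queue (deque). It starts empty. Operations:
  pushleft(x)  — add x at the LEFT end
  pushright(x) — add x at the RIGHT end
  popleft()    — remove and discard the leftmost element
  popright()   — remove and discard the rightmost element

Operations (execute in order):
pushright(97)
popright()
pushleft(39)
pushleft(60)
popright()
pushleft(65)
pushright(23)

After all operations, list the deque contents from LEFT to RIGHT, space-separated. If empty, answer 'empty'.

Answer: 65 60 23

Derivation:
pushright(97): [97]
popright(): []
pushleft(39): [39]
pushleft(60): [60, 39]
popright(): [60]
pushleft(65): [65, 60]
pushright(23): [65, 60, 23]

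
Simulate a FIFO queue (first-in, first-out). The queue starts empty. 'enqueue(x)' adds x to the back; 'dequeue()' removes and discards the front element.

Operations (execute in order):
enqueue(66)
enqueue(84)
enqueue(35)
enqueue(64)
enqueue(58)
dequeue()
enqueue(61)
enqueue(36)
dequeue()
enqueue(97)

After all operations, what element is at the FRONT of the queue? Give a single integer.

enqueue(66): queue = [66]
enqueue(84): queue = [66, 84]
enqueue(35): queue = [66, 84, 35]
enqueue(64): queue = [66, 84, 35, 64]
enqueue(58): queue = [66, 84, 35, 64, 58]
dequeue(): queue = [84, 35, 64, 58]
enqueue(61): queue = [84, 35, 64, 58, 61]
enqueue(36): queue = [84, 35, 64, 58, 61, 36]
dequeue(): queue = [35, 64, 58, 61, 36]
enqueue(97): queue = [35, 64, 58, 61, 36, 97]

Answer: 35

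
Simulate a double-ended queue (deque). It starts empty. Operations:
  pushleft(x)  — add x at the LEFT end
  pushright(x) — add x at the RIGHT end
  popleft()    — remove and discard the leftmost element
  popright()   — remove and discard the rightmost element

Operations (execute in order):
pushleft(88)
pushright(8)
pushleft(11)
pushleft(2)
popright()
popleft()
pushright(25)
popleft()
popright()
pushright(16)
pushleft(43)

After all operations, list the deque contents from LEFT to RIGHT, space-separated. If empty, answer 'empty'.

Answer: 43 88 16

Derivation:
pushleft(88): [88]
pushright(8): [88, 8]
pushleft(11): [11, 88, 8]
pushleft(2): [2, 11, 88, 8]
popright(): [2, 11, 88]
popleft(): [11, 88]
pushright(25): [11, 88, 25]
popleft(): [88, 25]
popright(): [88]
pushright(16): [88, 16]
pushleft(43): [43, 88, 16]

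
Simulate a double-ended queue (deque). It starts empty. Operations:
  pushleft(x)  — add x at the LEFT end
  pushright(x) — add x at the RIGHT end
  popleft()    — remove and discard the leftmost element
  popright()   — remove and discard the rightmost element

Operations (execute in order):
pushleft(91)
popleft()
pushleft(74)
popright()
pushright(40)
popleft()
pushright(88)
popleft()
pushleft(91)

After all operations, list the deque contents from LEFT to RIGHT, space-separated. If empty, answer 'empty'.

Answer: 91

Derivation:
pushleft(91): [91]
popleft(): []
pushleft(74): [74]
popright(): []
pushright(40): [40]
popleft(): []
pushright(88): [88]
popleft(): []
pushleft(91): [91]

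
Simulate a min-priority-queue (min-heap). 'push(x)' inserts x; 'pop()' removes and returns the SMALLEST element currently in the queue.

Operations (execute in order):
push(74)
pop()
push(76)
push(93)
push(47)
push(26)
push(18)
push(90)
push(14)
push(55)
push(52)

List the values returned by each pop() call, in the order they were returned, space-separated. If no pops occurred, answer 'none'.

push(74): heap contents = [74]
pop() → 74: heap contents = []
push(76): heap contents = [76]
push(93): heap contents = [76, 93]
push(47): heap contents = [47, 76, 93]
push(26): heap contents = [26, 47, 76, 93]
push(18): heap contents = [18, 26, 47, 76, 93]
push(90): heap contents = [18, 26, 47, 76, 90, 93]
push(14): heap contents = [14, 18, 26, 47, 76, 90, 93]
push(55): heap contents = [14, 18, 26, 47, 55, 76, 90, 93]
push(52): heap contents = [14, 18, 26, 47, 52, 55, 76, 90, 93]

Answer: 74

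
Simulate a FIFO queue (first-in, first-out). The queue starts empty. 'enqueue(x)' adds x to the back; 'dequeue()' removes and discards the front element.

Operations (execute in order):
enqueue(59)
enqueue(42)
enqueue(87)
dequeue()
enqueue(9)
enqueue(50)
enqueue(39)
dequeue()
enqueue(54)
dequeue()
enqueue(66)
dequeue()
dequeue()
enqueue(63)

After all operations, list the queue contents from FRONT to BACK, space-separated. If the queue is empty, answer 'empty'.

Answer: 39 54 66 63

Derivation:
enqueue(59): [59]
enqueue(42): [59, 42]
enqueue(87): [59, 42, 87]
dequeue(): [42, 87]
enqueue(9): [42, 87, 9]
enqueue(50): [42, 87, 9, 50]
enqueue(39): [42, 87, 9, 50, 39]
dequeue(): [87, 9, 50, 39]
enqueue(54): [87, 9, 50, 39, 54]
dequeue(): [9, 50, 39, 54]
enqueue(66): [9, 50, 39, 54, 66]
dequeue(): [50, 39, 54, 66]
dequeue(): [39, 54, 66]
enqueue(63): [39, 54, 66, 63]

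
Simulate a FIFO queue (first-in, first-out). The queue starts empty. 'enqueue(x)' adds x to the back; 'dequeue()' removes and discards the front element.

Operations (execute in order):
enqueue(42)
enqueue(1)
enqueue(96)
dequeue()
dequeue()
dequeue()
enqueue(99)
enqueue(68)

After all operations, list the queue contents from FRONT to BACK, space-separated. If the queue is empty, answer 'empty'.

enqueue(42): [42]
enqueue(1): [42, 1]
enqueue(96): [42, 1, 96]
dequeue(): [1, 96]
dequeue(): [96]
dequeue(): []
enqueue(99): [99]
enqueue(68): [99, 68]

Answer: 99 68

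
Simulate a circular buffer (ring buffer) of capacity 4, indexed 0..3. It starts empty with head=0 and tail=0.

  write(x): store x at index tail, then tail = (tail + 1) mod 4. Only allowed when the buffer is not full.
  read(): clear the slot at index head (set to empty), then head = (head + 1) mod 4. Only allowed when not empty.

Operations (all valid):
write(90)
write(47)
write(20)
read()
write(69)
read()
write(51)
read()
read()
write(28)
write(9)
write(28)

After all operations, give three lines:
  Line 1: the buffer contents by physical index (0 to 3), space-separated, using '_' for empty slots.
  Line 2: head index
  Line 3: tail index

Answer: 51 28 9 28
0
0

Derivation:
write(90): buf=[90 _ _ _], head=0, tail=1, size=1
write(47): buf=[90 47 _ _], head=0, tail=2, size=2
write(20): buf=[90 47 20 _], head=0, tail=3, size=3
read(): buf=[_ 47 20 _], head=1, tail=3, size=2
write(69): buf=[_ 47 20 69], head=1, tail=0, size=3
read(): buf=[_ _ 20 69], head=2, tail=0, size=2
write(51): buf=[51 _ 20 69], head=2, tail=1, size=3
read(): buf=[51 _ _ 69], head=3, tail=1, size=2
read(): buf=[51 _ _ _], head=0, tail=1, size=1
write(28): buf=[51 28 _ _], head=0, tail=2, size=2
write(9): buf=[51 28 9 _], head=0, tail=3, size=3
write(28): buf=[51 28 9 28], head=0, tail=0, size=4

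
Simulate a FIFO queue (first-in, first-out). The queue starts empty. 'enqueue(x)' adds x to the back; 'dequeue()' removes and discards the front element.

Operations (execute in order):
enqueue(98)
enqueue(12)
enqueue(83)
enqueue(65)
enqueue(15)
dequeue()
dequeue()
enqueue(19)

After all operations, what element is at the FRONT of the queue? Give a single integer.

Answer: 83

Derivation:
enqueue(98): queue = [98]
enqueue(12): queue = [98, 12]
enqueue(83): queue = [98, 12, 83]
enqueue(65): queue = [98, 12, 83, 65]
enqueue(15): queue = [98, 12, 83, 65, 15]
dequeue(): queue = [12, 83, 65, 15]
dequeue(): queue = [83, 65, 15]
enqueue(19): queue = [83, 65, 15, 19]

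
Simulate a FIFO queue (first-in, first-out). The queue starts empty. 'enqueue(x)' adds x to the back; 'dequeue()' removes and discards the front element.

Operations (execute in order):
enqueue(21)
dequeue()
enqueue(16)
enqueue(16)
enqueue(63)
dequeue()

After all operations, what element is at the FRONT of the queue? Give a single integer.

enqueue(21): queue = [21]
dequeue(): queue = []
enqueue(16): queue = [16]
enqueue(16): queue = [16, 16]
enqueue(63): queue = [16, 16, 63]
dequeue(): queue = [16, 63]

Answer: 16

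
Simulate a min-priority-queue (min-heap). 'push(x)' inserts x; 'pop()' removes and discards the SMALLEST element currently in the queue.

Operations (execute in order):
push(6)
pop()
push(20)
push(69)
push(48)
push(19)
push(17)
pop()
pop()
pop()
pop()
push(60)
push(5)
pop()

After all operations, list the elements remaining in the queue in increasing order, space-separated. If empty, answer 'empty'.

Answer: 60 69

Derivation:
push(6): heap contents = [6]
pop() → 6: heap contents = []
push(20): heap contents = [20]
push(69): heap contents = [20, 69]
push(48): heap contents = [20, 48, 69]
push(19): heap contents = [19, 20, 48, 69]
push(17): heap contents = [17, 19, 20, 48, 69]
pop() → 17: heap contents = [19, 20, 48, 69]
pop() → 19: heap contents = [20, 48, 69]
pop() → 20: heap contents = [48, 69]
pop() → 48: heap contents = [69]
push(60): heap contents = [60, 69]
push(5): heap contents = [5, 60, 69]
pop() → 5: heap contents = [60, 69]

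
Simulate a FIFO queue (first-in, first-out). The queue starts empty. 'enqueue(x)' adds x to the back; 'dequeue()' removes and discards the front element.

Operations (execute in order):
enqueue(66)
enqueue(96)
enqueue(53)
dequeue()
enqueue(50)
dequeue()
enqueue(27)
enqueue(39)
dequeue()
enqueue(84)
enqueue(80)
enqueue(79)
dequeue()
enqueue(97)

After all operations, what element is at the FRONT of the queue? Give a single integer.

Answer: 27

Derivation:
enqueue(66): queue = [66]
enqueue(96): queue = [66, 96]
enqueue(53): queue = [66, 96, 53]
dequeue(): queue = [96, 53]
enqueue(50): queue = [96, 53, 50]
dequeue(): queue = [53, 50]
enqueue(27): queue = [53, 50, 27]
enqueue(39): queue = [53, 50, 27, 39]
dequeue(): queue = [50, 27, 39]
enqueue(84): queue = [50, 27, 39, 84]
enqueue(80): queue = [50, 27, 39, 84, 80]
enqueue(79): queue = [50, 27, 39, 84, 80, 79]
dequeue(): queue = [27, 39, 84, 80, 79]
enqueue(97): queue = [27, 39, 84, 80, 79, 97]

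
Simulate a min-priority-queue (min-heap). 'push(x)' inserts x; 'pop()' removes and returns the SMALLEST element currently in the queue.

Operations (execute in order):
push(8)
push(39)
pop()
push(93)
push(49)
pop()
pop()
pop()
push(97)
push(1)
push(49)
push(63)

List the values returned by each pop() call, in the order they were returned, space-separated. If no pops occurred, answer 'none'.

push(8): heap contents = [8]
push(39): heap contents = [8, 39]
pop() → 8: heap contents = [39]
push(93): heap contents = [39, 93]
push(49): heap contents = [39, 49, 93]
pop() → 39: heap contents = [49, 93]
pop() → 49: heap contents = [93]
pop() → 93: heap contents = []
push(97): heap contents = [97]
push(1): heap contents = [1, 97]
push(49): heap contents = [1, 49, 97]
push(63): heap contents = [1, 49, 63, 97]

Answer: 8 39 49 93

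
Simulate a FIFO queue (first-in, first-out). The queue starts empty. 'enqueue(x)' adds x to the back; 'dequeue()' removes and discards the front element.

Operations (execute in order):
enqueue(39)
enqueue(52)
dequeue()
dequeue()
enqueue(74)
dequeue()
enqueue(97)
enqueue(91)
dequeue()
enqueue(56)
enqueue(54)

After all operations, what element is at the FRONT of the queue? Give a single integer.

enqueue(39): queue = [39]
enqueue(52): queue = [39, 52]
dequeue(): queue = [52]
dequeue(): queue = []
enqueue(74): queue = [74]
dequeue(): queue = []
enqueue(97): queue = [97]
enqueue(91): queue = [97, 91]
dequeue(): queue = [91]
enqueue(56): queue = [91, 56]
enqueue(54): queue = [91, 56, 54]

Answer: 91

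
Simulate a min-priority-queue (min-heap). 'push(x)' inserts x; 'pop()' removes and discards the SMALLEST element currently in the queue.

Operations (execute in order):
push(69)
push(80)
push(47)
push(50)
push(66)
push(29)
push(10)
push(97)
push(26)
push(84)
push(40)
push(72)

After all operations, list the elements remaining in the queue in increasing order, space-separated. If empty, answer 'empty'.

push(69): heap contents = [69]
push(80): heap contents = [69, 80]
push(47): heap contents = [47, 69, 80]
push(50): heap contents = [47, 50, 69, 80]
push(66): heap contents = [47, 50, 66, 69, 80]
push(29): heap contents = [29, 47, 50, 66, 69, 80]
push(10): heap contents = [10, 29, 47, 50, 66, 69, 80]
push(97): heap contents = [10, 29, 47, 50, 66, 69, 80, 97]
push(26): heap contents = [10, 26, 29, 47, 50, 66, 69, 80, 97]
push(84): heap contents = [10, 26, 29, 47, 50, 66, 69, 80, 84, 97]
push(40): heap contents = [10, 26, 29, 40, 47, 50, 66, 69, 80, 84, 97]
push(72): heap contents = [10, 26, 29, 40, 47, 50, 66, 69, 72, 80, 84, 97]

Answer: 10 26 29 40 47 50 66 69 72 80 84 97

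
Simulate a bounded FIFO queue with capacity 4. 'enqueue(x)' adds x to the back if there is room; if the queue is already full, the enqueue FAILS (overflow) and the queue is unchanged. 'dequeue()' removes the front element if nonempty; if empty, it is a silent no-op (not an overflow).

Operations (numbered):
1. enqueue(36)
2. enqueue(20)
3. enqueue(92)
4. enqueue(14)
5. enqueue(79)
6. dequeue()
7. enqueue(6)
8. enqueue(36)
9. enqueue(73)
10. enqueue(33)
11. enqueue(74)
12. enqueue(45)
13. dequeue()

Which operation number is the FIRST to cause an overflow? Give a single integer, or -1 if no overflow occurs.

Answer: 5

Derivation:
1. enqueue(36): size=1
2. enqueue(20): size=2
3. enqueue(92): size=3
4. enqueue(14): size=4
5. enqueue(79): size=4=cap → OVERFLOW (fail)
6. dequeue(): size=3
7. enqueue(6): size=4
8. enqueue(36): size=4=cap → OVERFLOW (fail)
9. enqueue(73): size=4=cap → OVERFLOW (fail)
10. enqueue(33): size=4=cap → OVERFLOW (fail)
11. enqueue(74): size=4=cap → OVERFLOW (fail)
12. enqueue(45): size=4=cap → OVERFLOW (fail)
13. dequeue(): size=3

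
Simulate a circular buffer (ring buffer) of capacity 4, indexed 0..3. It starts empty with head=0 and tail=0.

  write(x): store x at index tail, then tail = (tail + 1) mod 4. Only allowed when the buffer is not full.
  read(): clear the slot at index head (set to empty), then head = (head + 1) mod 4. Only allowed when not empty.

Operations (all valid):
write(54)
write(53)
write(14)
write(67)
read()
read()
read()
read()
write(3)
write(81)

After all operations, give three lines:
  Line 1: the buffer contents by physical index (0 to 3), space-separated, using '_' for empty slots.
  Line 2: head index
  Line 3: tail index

Answer: 3 81 _ _
0
2

Derivation:
write(54): buf=[54 _ _ _], head=0, tail=1, size=1
write(53): buf=[54 53 _ _], head=0, tail=2, size=2
write(14): buf=[54 53 14 _], head=0, tail=3, size=3
write(67): buf=[54 53 14 67], head=0, tail=0, size=4
read(): buf=[_ 53 14 67], head=1, tail=0, size=3
read(): buf=[_ _ 14 67], head=2, tail=0, size=2
read(): buf=[_ _ _ 67], head=3, tail=0, size=1
read(): buf=[_ _ _ _], head=0, tail=0, size=0
write(3): buf=[3 _ _ _], head=0, tail=1, size=1
write(81): buf=[3 81 _ _], head=0, tail=2, size=2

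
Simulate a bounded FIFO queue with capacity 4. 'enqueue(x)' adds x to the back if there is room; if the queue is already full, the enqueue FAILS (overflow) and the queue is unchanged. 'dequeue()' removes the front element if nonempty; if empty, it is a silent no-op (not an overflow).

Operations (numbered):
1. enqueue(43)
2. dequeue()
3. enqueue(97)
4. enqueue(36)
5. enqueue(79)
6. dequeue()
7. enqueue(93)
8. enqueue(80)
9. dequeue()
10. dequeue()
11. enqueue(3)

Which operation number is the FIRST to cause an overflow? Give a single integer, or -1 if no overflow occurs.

1. enqueue(43): size=1
2. dequeue(): size=0
3. enqueue(97): size=1
4. enqueue(36): size=2
5. enqueue(79): size=3
6. dequeue(): size=2
7. enqueue(93): size=3
8. enqueue(80): size=4
9. dequeue(): size=3
10. dequeue(): size=2
11. enqueue(3): size=3

Answer: -1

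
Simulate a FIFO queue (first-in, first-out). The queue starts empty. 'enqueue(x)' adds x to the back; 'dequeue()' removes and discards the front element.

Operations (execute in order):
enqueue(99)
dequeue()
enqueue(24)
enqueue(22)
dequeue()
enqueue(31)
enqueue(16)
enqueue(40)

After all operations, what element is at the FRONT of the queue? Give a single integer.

enqueue(99): queue = [99]
dequeue(): queue = []
enqueue(24): queue = [24]
enqueue(22): queue = [24, 22]
dequeue(): queue = [22]
enqueue(31): queue = [22, 31]
enqueue(16): queue = [22, 31, 16]
enqueue(40): queue = [22, 31, 16, 40]

Answer: 22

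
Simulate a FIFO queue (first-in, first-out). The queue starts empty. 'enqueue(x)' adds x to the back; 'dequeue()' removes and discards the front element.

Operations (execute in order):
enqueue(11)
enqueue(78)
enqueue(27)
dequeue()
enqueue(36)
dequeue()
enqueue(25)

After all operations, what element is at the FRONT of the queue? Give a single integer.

Answer: 27

Derivation:
enqueue(11): queue = [11]
enqueue(78): queue = [11, 78]
enqueue(27): queue = [11, 78, 27]
dequeue(): queue = [78, 27]
enqueue(36): queue = [78, 27, 36]
dequeue(): queue = [27, 36]
enqueue(25): queue = [27, 36, 25]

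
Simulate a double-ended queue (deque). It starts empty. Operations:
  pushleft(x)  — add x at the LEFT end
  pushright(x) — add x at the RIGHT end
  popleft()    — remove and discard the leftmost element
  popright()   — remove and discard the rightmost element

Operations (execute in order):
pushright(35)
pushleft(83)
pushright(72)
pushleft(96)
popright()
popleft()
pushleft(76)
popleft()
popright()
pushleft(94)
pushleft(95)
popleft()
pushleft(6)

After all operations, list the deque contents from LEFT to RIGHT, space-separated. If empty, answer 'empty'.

pushright(35): [35]
pushleft(83): [83, 35]
pushright(72): [83, 35, 72]
pushleft(96): [96, 83, 35, 72]
popright(): [96, 83, 35]
popleft(): [83, 35]
pushleft(76): [76, 83, 35]
popleft(): [83, 35]
popright(): [83]
pushleft(94): [94, 83]
pushleft(95): [95, 94, 83]
popleft(): [94, 83]
pushleft(6): [6, 94, 83]

Answer: 6 94 83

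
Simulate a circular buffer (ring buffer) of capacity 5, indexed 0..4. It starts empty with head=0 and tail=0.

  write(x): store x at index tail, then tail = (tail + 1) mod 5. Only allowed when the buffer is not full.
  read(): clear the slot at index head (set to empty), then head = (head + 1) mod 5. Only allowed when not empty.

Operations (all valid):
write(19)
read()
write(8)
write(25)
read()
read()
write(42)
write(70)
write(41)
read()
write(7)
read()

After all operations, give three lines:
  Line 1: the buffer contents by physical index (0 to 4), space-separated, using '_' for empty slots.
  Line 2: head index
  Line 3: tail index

write(19): buf=[19 _ _ _ _], head=0, tail=1, size=1
read(): buf=[_ _ _ _ _], head=1, tail=1, size=0
write(8): buf=[_ 8 _ _ _], head=1, tail=2, size=1
write(25): buf=[_ 8 25 _ _], head=1, tail=3, size=2
read(): buf=[_ _ 25 _ _], head=2, tail=3, size=1
read(): buf=[_ _ _ _ _], head=3, tail=3, size=0
write(42): buf=[_ _ _ 42 _], head=3, tail=4, size=1
write(70): buf=[_ _ _ 42 70], head=3, tail=0, size=2
write(41): buf=[41 _ _ 42 70], head=3, tail=1, size=3
read(): buf=[41 _ _ _ 70], head=4, tail=1, size=2
write(7): buf=[41 7 _ _ 70], head=4, tail=2, size=3
read(): buf=[41 7 _ _ _], head=0, tail=2, size=2

Answer: 41 7 _ _ _
0
2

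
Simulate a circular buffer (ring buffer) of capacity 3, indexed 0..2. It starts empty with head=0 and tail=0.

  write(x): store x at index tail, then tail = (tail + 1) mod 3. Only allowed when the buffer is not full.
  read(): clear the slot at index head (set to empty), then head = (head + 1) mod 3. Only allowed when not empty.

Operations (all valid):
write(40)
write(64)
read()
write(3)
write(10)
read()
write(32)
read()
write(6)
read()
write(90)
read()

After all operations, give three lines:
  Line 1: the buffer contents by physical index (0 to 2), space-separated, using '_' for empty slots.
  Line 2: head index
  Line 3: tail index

Answer: 90 _ 6
2
1

Derivation:
write(40): buf=[40 _ _], head=0, tail=1, size=1
write(64): buf=[40 64 _], head=0, tail=2, size=2
read(): buf=[_ 64 _], head=1, tail=2, size=1
write(3): buf=[_ 64 3], head=1, tail=0, size=2
write(10): buf=[10 64 3], head=1, tail=1, size=3
read(): buf=[10 _ 3], head=2, tail=1, size=2
write(32): buf=[10 32 3], head=2, tail=2, size=3
read(): buf=[10 32 _], head=0, tail=2, size=2
write(6): buf=[10 32 6], head=0, tail=0, size=3
read(): buf=[_ 32 6], head=1, tail=0, size=2
write(90): buf=[90 32 6], head=1, tail=1, size=3
read(): buf=[90 _ 6], head=2, tail=1, size=2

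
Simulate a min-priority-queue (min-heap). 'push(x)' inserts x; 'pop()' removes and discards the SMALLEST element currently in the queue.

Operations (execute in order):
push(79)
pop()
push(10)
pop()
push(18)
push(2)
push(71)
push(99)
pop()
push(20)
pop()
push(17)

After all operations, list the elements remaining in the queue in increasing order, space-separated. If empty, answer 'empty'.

push(79): heap contents = [79]
pop() → 79: heap contents = []
push(10): heap contents = [10]
pop() → 10: heap contents = []
push(18): heap contents = [18]
push(2): heap contents = [2, 18]
push(71): heap contents = [2, 18, 71]
push(99): heap contents = [2, 18, 71, 99]
pop() → 2: heap contents = [18, 71, 99]
push(20): heap contents = [18, 20, 71, 99]
pop() → 18: heap contents = [20, 71, 99]
push(17): heap contents = [17, 20, 71, 99]

Answer: 17 20 71 99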